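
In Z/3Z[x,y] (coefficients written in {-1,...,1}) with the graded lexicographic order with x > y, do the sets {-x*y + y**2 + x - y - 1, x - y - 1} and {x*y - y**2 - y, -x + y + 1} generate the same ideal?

Two ideals are equal iff their reduced Gröbner bases coincide (the reduced basis is unique for a fixed ordering).
Buchberger on the first generating set:
f_1 = -x*y + y**2 + x - y - 1, LT = x*y.
f_2 = x - y - 1, LT = x.

S(f_1,f_2): lcm = x*y. S = -x - y + 1.
  leading term x: subtract (-1)·f_2 from -x - y + 1 → y
  leading term y: no divisor's leading term divides it; move y to the remainder.
  remainder y ≠ 0; add g_3 = y to the basis.

The other S-polynomials (S(f_1,g_3), S(f_2,g_3)) all reduce to 0 modulo the current basis, so we have a Gröbner basis.
Inter-reduce: drop elements whose leading term is divisible by another's, tail-reduce, and make monic.
Reduced Gröbner basis: {x - 1, y}.

Buchberger on the second generating set:
h_1 = x*y - y**2 - y, LT = x*y.
h_2 = -x + y + 1, LT = x.

The S-polynomials (S(h_1,h_2)) all reduce to 0 modulo the current basis, so we have a Gröbner basis.
Inter-reduce: drop elements whose leading term is divisible by another's, tail-reduce, and make monic.
Reduced Gröbner basis: {x - y - 1}.

The bases are distinct; the ideals are different.
The same test decides containment: I ⊆ J iff every generator of I reduces to 0 modulo a Gröbner basis of J.

No, the ideals differ.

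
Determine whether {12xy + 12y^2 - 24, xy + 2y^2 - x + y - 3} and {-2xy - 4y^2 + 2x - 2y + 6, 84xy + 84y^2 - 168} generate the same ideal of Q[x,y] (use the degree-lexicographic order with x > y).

Yes, the ideals are equal.

Two ideals are equal iff their reduced Gröbner bases coincide (the reduced basis is unique for a fixed ordering).
Buchberger on the first generating set:
f_1 = 12xy + 12y^2 - 24, LT = xy.
f_2 = xy + 2y^2 - x + y - 3, LT = xy.

S(f_1,f_2): lcm = xy. S = -y^2 + x - y + 1.
  leading term y^2: no divisor's leading term divides it; move -y^2 to the remainder.
  leading term x: no divisor's leading term divides it; move x to the remainder.
  leading term y: no divisor's leading term divides it; move -y to the remainder.
  leading term 1: no divisor's leading term divides it; move 1 to the remainder.
  remainder -y^2 + x - y + 1 ≠ 0; add g_3 = -y^2 + x - y + 1 to the basis.

S(f_1,g_3): lcm = xy^2. S = y^3 + x^2 - xy + x - 2y.
  leading term y^3: subtract (-y)·g_3 from y^3 + x^2 - xy + x - 2y → x^2 - y^2 + x - y
  leading term x^2: no divisor's leading term divides it; move x^2 to the remainder.
  leading term y^2: subtract (1)·g_3 from -y^2 + x - y → -1
  leading term 1: no divisor's leading term divides it; move -1 to the remainder.
  remainder x^2 - 1 ≠ 0; add g_4 = x^2 - 1 to the basis.

The other S-polynomials (S(f_2,g_3), S(f_1,g_4), S(f_2,g_4), S(g_3,g_4)) all reduce to 0 modulo the current basis, so we have a Gröbner basis.
Inter-reduce: drop elements whose leading term is divisible by another's, tail-reduce, and make monic.
Reduced Gröbner basis: {x^2 - 1, xy + x - y - 1, y^2 - x + y - 1}.

Buchberger on the second generating set:
h_1 = -2xy - 4y^2 + 2x - 2y + 6, LT = xy.
h_2 = 84xy + 84y^2 - 168, LT = xy.

S(h_1,h_2): lcm = xy. S = y^2 - x + y - 1.
  leading term y^2: no divisor's leading term divides it; move y^2 to the remainder.
  leading term x: no divisor's leading term divides it; move -x to the remainder.
  leading term y: no divisor's leading term divides it; move y to the remainder.
  leading term 1: no divisor's leading term divides it; move -1 to the remainder.
  remainder y^2 - x + y - 1 ≠ 0; add k_3 = y^2 - x + y - 1 to the basis.

S(h_1,k_3): lcm = xy^2. S = 2y^3 + x^2 - 2xy + y^2 + x - 3y.
  leading term y^3: subtract (2y)·k_3 from 2y^3 + x^2 - 2xy + y^2 + x - 3y → x^2 - y^2 + x - y
  leading term x^2: no divisor's leading term divides it; move x^2 to the remainder.
  leading term y^2: subtract (-1)·k_3 from -y^2 + x - y → -1
  leading term 1: no divisor's leading term divides it; move -1 to the remainder.
  remainder x^2 - 1 ≠ 0; add k_4 = x^2 - 1 to the basis.

The other S-polynomials (S(h_2,k_3), S(h_1,k_4), S(h_2,k_4), S(k_3,k_4)) all reduce to 0 modulo the current basis, so we have a Gröbner basis.
Inter-reduce: drop elements whose leading term is divisible by another's, tail-reduce, and make monic.
Reduced Gröbner basis: {x^2 - 1, xy + x - y - 1, y^2 - x + y - 1}.

The two bases agree; hence the ideals are identical.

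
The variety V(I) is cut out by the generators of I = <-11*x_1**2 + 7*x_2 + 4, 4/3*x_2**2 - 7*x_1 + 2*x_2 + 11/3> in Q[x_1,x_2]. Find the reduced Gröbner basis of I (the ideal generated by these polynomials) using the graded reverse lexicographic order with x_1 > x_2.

f_1 = -11*x_1**2 + 7*x_2 + 4, LT = x_1**2.
f_2 = 4/3*x_2**2 - 7*x_1 + 2*x_2 + 11/3, LT = x_2**2.

S(f_1,f_2): leading monomials are coprime, so the S-polynomial reduces to 0 (Buchberger's first criterion).
Every S-polynomial of the final basis reduces to 0, so we have a Gröbner basis.

G = {x_1**2 - 7/11*x_2 - 4/11, x_2**2 - 21/4*x_1 + 3/2*x_2 + 11/4}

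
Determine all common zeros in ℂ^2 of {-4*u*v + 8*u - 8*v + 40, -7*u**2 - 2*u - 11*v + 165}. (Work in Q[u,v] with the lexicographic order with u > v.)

Compute a lex Gröbner basis by Buchberger's algorithm.
f_1 = -4*u*v + 8*u - 8*v + 40, LT = u*v.
f_2 = -7*u**2 - 2*u - 11*v + 165, LT = u**2.

S(f_1,f_2): lcm = u**2*v. S = -2*u**2 + 12/7*u*v - 10*u - 11/7*v**2 + 165/7*v.
  leading term u**2: subtract (2/7)·f_2 from -2*u**2 + 12/7*u*v - 10*u - 11/7*v**2 + 165/7*v → 12/7*u*v - 66/7*u - 11/7*v**2 + 187/7*v - 330/7
  leading term u*v: subtract (-3/7)·f_1 from 12/7*u*v - 66/7*u - 11/7*v**2 + 187/7*v - 330/7 → -6*u - 11/7*v**2 + 163/7*v - 30
  leading term u: no divisor's leading term divides it; move -6*u to the remainder.
  leading term v**2: no divisor's leading term divides it; move -11/7*v**2 to the remainder.
  leading term v: no divisor's leading term divides it; move 163/7*v to the remainder.
  leading term 1: no divisor's leading term divides it; move -30 to the remainder.
  remainder -6*u - 11/7*v**2 + 163/7*v - 30 ≠ 0; add h_3 = -6*u - 11/7*v**2 + 163/7*v - 30 to the basis.

S(f_1,h_3): lcm = u*v. S = -2*u - 11/42*v**3 + 163/42*v**2 - 3*v - 10.
  leading term u: subtract (1/3)·h_3 from -2*u - 11/42*v**3 + 163/42*v**2 - 3*v - 10 → -11/42*v**3 + 185/42*v**2 - 226/21*v
  leading term v**3: no divisor's leading term divides it; move -11/42*v**3 to the remainder.
  leading term v**2: no divisor's leading term divides it; move 185/42*v**2 to the remainder.
  leading term v: no divisor's leading term divides it; move -226/21*v to the remainder.
  remainder -11/42*v**3 + 185/42*v**2 - 226/21*v ≠ 0; add h_4 = -11/42*v**3 + 185/42*v**2 - 226/21*v to the basis.

S(f_2,h_3): lcm = u**2. S = -11/42*u*v**2 + 163/42*u*v - 33/7*u + 11/7*v - 165/7.
  leading term u*v**2: subtract (11/168*v)·f_1 from -11/42*u*v**2 + 163/42*u*v - 33/7*u + 11/7*v - 165/7 → 47/14*u*v - 33/7*u + 11/21*v**2 - 22/21*v - 165/7
  leading term u*v: subtract (-47/56)·f_1 from 47/14*u*v - 33/7*u + 11/21*v**2 - 22/21*v - 165/7 → 2*u + 11/21*v**2 - 163/21*v + 10
  leading term u: subtract (-1/3)·h_3 from 2*u + 11/21*v**2 - 163/21*v + 10 → 0
  remainder 0.

S(f_1,h_4): lcm = u*v**3. S = 163/11*u*v**2 - 452/11*u*v + 2*v**3 - 10*v**2.
  leading term u*v**2: subtract (-163/44*v)·f_1 from 163/11*u*v**2 - 452/11*u*v + 2*v**3 - 10*v**2 → -126/11*u*v + 2*v**3 - 436/11*v**2 + 1630/11*v
  leading term u*v: subtract (63/22)·f_1 from -126/11*u*v + 2*v**3 - 436/11*v**2 + 1630/11*v → -252/11*u + 2*v**3 - 436/11*v**2 + 1882/11*v - 1260/11
  leading term u: subtract (42/11)·h_3 from -252/11*u + 2*v**3 - 436/11*v**2 + 1882/11*v - 1260/11 → 2*v**3 - 370/11*v**2 + 904/11*v
  leading term v**3: subtract (-84/11)·h_4 from 2*v**3 - 370/11*v**2 + 904/11*v → 0
  remainder 0.

S(f_2,h_4): leading monomials are coprime, so the S-polynomial reduces to 0 (Buchberger's first criterion).
S(h_3,h_4): leading monomials are coprime, so the S-polynomial reduces to 0 (Buchberger's first criterion).
Every S-polynomial of the final basis reduces to 0, so we have a Gröbner basis.
Inter-reduce: drop elements whose leading term is divisible by another's, tail-reduce, and make monic.
Reduced Gröbner basis: {u + 11/42*v**2 - 163/42*v + 5, v**3 - 185/11*v**2 + 452/11*v}.

Elimination: the polynomial v**3 - 185/11*v**2 + 452/11*v lies in the elimination ideal for v, so v ∈ {0, 185/22 - 9*sqrt(177)/22, 9*sqrt(177)/22 + 185/22}. For each such v, the remaining basis elements (now univariate) give the rest of the solution.
  v = 0: the earlier basis element becomes u + 5 = 0, giving u = -5 — point (-5, 0).
  v = 185/22 - 9*sqrt(177)/22: the earlier basis element becomes u - 3*sqrt(177)/14 - 19/14 = 0, giving u = 19/14 + 3*sqrt(177)/14 — point (19/14 + 3*sqrt(177)/14, 185/22 - 9*sqrt(177)/22).
  v = 9*sqrt(177)/22 + 185/22: the earlier basis element becomes u - 19/14 + 3*sqrt(177)/14 = 0, giving u = 19/14 - 3*sqrt(177)/14 — point (19/14 - 3*sqrt(177)/14, 9*sqrt(177)/22 + 185/22).
A lex Gröbner basis triangularizes the system, enabling back-substitution.

{(-5, 0), (19/14 + 3*sqrt(177)/14, 185/22 - 9*sqrt(177)/22), (19/14 - 3*sqrt(177)/14, 9*sqrt(177)/22 + 185/22)}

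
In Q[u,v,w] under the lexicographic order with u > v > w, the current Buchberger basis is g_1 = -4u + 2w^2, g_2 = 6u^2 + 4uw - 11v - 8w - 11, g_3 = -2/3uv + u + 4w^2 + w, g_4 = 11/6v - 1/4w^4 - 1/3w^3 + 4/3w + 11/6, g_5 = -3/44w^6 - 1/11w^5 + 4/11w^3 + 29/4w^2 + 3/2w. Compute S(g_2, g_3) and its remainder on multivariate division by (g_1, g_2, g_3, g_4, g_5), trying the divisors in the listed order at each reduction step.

lcm(LM(g_2), LM(g_3)) = u^2v.
S = (lcm/LT(g_2))·g_2 − (lcm/LT(g_3))·g_3 = 3/2u^2 + 2/3uvw + 6uw^2 + 3/2uw - 11/6v^2 - 4/3vw - 11/6v.
Reduce S modulo (g_1, g_2, g_3, g_4, g_5) in that order:
  leading term u^2: subtract (-3/8u)·g_1 from 3/2u^2 + 2/3uvw + 6uw^2 + 3/2uw - 11/6v^2 - 4/3vw - 11/6v → 2/3uvw + 27/4uw^2 + 3/2uw - 11/6v^2 - 4/3vw - 11/6v
  leading term uvw: subtract (-1/6vw)·g_1 from 2/3uvw + 27/4uw^2 + 3/2uw - 11/6v^2 - 4/3vw - 11/6v → 27/4uw^2 + 3/2uw - 11/6v^2 + 1/3vw^3 - 4/3vw - 11/6v
  leading term uw^2: subtract (-27/16w^2)·g_1 from 27/4uw^2 + 3/2uw - 11/6v^2 + 1/3vw^3 - 4/3vw - 11/6v → 3/2uw - 11/6v^2 + 1/3vw^3 - 4/3vw - 11/6v + 27/8w^4
  leading term uw: subtract (-3/8w)·g_1 from 3/2uw - 11/6v^2 + 1/3vw^3 - 4/3vw - 11/6v + 27/8w^4 → -11/6v^2 + 1/3vw^3 - 4/3vw - 11/6v + 27/8w^4 + 3/4w^3
  leading term v^2: subtract (-v)·g_4 from -11/6v^2 + 1/3vw^3 - 4/3vw - 11/6v + 27/8w^4 + 3/4w^3 → -1/4vw^4 + 27/8w^4 + 3/4w^3
  leading term vw^4: subtract (-3/22w^4)·g_4 from -1/4vw^4 + 27/8w^4 + 3/4w^3 → -3/88w^8 - 1/22w^7 + 2/11w^5 + 29/8w^4 + 3/4w^3
  leading term w^8: subtract (1/2w^2)·g_5 from -3/88w^8 - 1/22w^7 + 2/11w^5 + 29/8w^4 + 3/4w^3 → 0
The remainder is 0, so this S-polynomial contributes no new basis element.

S(g_2, g_3) = 3/2u^2 + 2/3uvw + 6uw^2 + 3/2uw - 11/6v^2 - 4/3vw - 11/6v; remainder on division = 0.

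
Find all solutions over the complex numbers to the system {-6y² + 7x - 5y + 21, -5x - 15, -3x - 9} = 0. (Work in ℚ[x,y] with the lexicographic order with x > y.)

Compute a lex Gröbner basis by Buchberger's algorithm.
f_1 = 7x - 6y² - 5y + 21, LT = x.
f_2 = -5x - 15, LT = x.
f_3 = -3x - 9, LT = x.

S(f_1,f_2): lcm = x. S = -6/7y² - 5/7y.
  reduce S modulo (f_1, f_2, f_3):
  remainder -6/7y² - 5/7y ≠ 0; add h_4 = -6/7y² - 5/7y to the basis.

The other S-polynomials (S(f_1,f_3), S(f_2,f_3), S(f_1,h_4), S(f_2,h_4), S(f_3,h_4)) all reduce to 0 modulo the current basis, so we have a Gröbner basis.
Inter-reduce: drop elements whose leading term is divisible by another's, tail-reduce, and make monic.
Reduced Gröbner basis: {x + 3, y² + ⅚y}.

From the last basis element, y² + ⅚y = 0, so y takes values in {-5/6, 0}. Each choice, substituted upward through the basis, yields the corresponding point(s) of the solution set.
  y = -5/6: the earlier basis element becomes x + 3 = 0, giving x = -3 — point (-3, -5/6).
  y = 0: the earlier basis element becomes x + 3 = 0, giving x = -3 — point (-3, 0).

{(-3, -5/6), (-3, 0)}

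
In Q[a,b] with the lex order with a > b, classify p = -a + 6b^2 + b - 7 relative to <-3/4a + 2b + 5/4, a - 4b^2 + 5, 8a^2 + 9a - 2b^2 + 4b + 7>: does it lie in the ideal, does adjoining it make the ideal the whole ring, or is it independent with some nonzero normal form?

Adjoining -a + 6b^2 + b - 7 makes the ideal the whole ring: the system is inconsistent.

First compute the reduced Gröbner basis of I by Buchberger's algorithm.
f_1 = -3/4a + 2b + 5/4, LT = a.
f_2 = a - 4b^2 + 5, LT = a.
f_3 = 8a^2 + 9a - 2b^2 + 4b + 7, LT = a^2.

S(f_1,f_2): lcm = a. S = 4b^2 - 8/3b - 20/3.
  leading term b^2: no divisor's leading term divides it; move 4b^2 to the remainder.
  leading term b: no divisor's leading term divides it; move -8/3b to the remainder.
  leading term 1: no divisor's leading term divides it; move -20/3 to the remainder.
  remainder 4b^2 - 8/3b - 20/3 ≠ 0; add h_4 = 4b^2 - 8/3b - 20/3 to the basis.

S(f_1,f_3): lcm = a^2. S = -8/3ab - 67/24a + 1/4b^2 - 1/2b - 7/8.
  leading term ab: subtract (32/9b)·f_1 from -8/3ab - 67/24a + 1/4b^2 - 1/2b - 7/8 → -67/24a - 247/36b^2 - 89/18b - 7/8
  leading term a: subtract (67/18)·f_1 from -67/24a - 247/36b^2 - 89/18b - 7/8 → -247/36b^2 - 223/18b - 199/36
  leading term b^2: subtract (-247/144)·h_4 from -247/36b^2 - 223/18b - 199/36 → -458/27b - 458/27
  leading term b: no divisor's leading term divides it; move -458/27b to the remainder.
  leading term 1: no divisor's leading term divides it; move -458/27 to the remainder.
  remainder -458/27b - 458/27 ≠ 0; add h_5 = -458/27b - 458/27 to the basis.

The other S-polynomials (S(f_2,f_3), S(f_1,h_4), S(f_2,h_4), S(f_3,h_4), S(f_1,h_5), S(f_2,h_5), S(f_3,h_5), S(h_4,h_5)) all reduce to 0 modulo the current basis, so we have a Gröbner basis.
Inter-reduce: drop elements whose leading term is divisible by another's, tail-reduce, and make monic.
Reduced Gröbner basis: {a + 1, b + 1}.
Label its elements g_1 = a + 1, g_2 = b + 1.

Reduce p = -a + 6b^2 + b - 7 modulo G:
  leading term a: subtract (-1)·g_1 from -a + 6b^2 + b - 7 → 6b^2 + b - 6
  leading term b^2: subtract (6b)·g_2 from 6b^2 + b - 6 → -5b - 6
  leading term b: subtract (-5)·g_2 from -5b - 6 → -1
  leading term 1: no divisor's leading term divides it; move -1 to the remainder.
  normal form = -1.
The normal form is nonzero, so p ∉ I. Since p minus its normal form lies in I, I + (p) = I + (r) where r = -1; decide whether this ideal is the whole ring.
Here r = -1 is a nonzero constant, hence a unit: 1 ∈ I + (p), the Gröbner basis of I + (p) is {1}, and the enlarged system has no common solution — adjoining p is inconsistent.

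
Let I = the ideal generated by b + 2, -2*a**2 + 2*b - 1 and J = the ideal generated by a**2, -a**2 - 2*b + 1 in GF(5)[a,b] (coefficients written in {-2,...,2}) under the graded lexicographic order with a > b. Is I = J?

Yes, the ideals are equal.

Equality of ideals is decidable: compute both reduced Gröbner bases (unique for the ordering) and check whether they agree.
Buchberger on the first generating set:
f_1 = b + 2, LT = b.
f_2 = -2*a**2 + 2*b - 1, LT = a**2.

S(f_1,f_2): leading monomials are coprime, so the S-polynomial reduces to 0 (Buchberger's first criterion).
Every S-polynomial of the final basis reduces to 0, so we have a Gröbner basis.
Inter-reduce: drop elements whose leading term is divisible by another's, tail-reduce, and make monic.
Reduced Gröbner basis: {a**2, b + 2}.

Buchberger on the second generating set:
h_1 = a**2, LT = a**2.
h_2 = -a**2 - 2*b + 1, LT = a**2.

S(h_1,h_2): lcm = a**2. S = -2*b + 1.
  leading term b: no divisor's leading term divides it; move -2*b to the remainder.
  leading term 1: no divisor's leading term divides it; move 1 to the remainder.
  remainder -2*b + 1 ≠ 0; add k_3 = -2*b + 1 to the basis.

S(h_1,k_3): leading monomials are coprime, so the S-polynomial reduces to 0 (Buchberger's first criterion).
S(h_2,k_3): leading monomials are coprime, so the S-polynomial reduces to 0 (Buchberger's first criterion).
Every S-polynomial of the final basis reduces to 0, so we have a Gröbner basis.
Inter-reduce: drop elements whose leading term is divisible by another's, tail-reduce, and make monic.
Reduced Gröbner basis: {a**2, b + 2}.

The two bases agree; hence the ideals are identical.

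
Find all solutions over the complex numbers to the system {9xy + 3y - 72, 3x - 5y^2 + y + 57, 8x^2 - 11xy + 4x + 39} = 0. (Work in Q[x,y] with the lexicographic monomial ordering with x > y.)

Compute a lex Gröbner basis by Buchberger's algorithm.
f_1 = 9xy + 3y - 72, LT = xy.
f_2 = 3x - 5y^2 + y + 57, LT = x.
f_3 = 8x^2 - 11xy + 4x + 39, LT = x^2.

S(f_1,f_2): lcm = xy. S = 5/3y^3 - 1/3y^2 - 56/3y - 8.
  leading term y^3: no divisor's leading term divides it; move 5/3y^3 to the remainder.
  leading term y^2: no divisor's leading term divides it; move -1/3y^2 to the remainder.
  leading term y: no divisor's leading term divides it; move -56/3y to the remainder.
  leading term 1: no divisor's leading term divides it; move -8 to the remainder.
  remainder 5/3y^3 - 1/3y^2 - 56/3y - 8 ≠ 0; add h_4 = 5/3y^3 - 1/3y^2 - 56/3y - 8 to the basis.

S(f_1,f_3): lcm = x^2y. S = 11/8xy^2 - 1/6xy - 8x - 39/8y.
  leading term xy^2: subtract (11/72y)·f_1 from 11/8xy^2 - 1/6xy - 8x - 39/8y → -1/6xy - 8x - 11/24y^2 + 49/8y
  leading term xy: subtract (-1/54)·f_1 from -1/6xy - 8x - 11/24y^2 + 49/8y → -8x - 11/24y^2 + 445/72y - 4/3
  leading term x: subtract (-8/3)·f_2 from -8x - 11/24y^2 + 445/72y - 4/3 → -331/24y^2 + 637/72y + 452/3
  leading term y^2: no divisor's leading term divides it; move -331/24y^2 to the remainder.
  leading term y: no divisor's leading term divides it; move 637/72y to the remainder.
  leading term 1: no divisor's leading term divides it; move 452/3 to the remainder.
  remainder -331/24y^2 + 637/72y + 452/3 ≠ 0; add h_5 = -331/24y^2 + 637/72y + 452/3 to the basis.

S(f_2,f_3): lcm = x^2. S = -5/3xy^2 + 41/24xy + 37/2x - 39/8.
  leading term xy^2: subtract (-5/27y)·f_1 from -5/3xy^2 + 41/24xy + 37/2x - 39/8 → 41/24xy + 37/2x + 5/9y^2 - 40/3y - 39/8
  leading term xy: subtract (41/216)·f_1 from 41/24xy + 37/2x + 5/9y^2 - 40/3y - 39/8 → 37/2x + 5/9y^2 - 1001/72y + 211/24
  leading term x: subtract (37/6)·f_2 from 37/2x + 5/9y^2 - 1001/72y + 211/24 → 565/18y^2 - 1445/72y - 8225/24
  leading term y^2: subtract (-2260/993)·h_5 from 565/18y^2 - 1445/72y - 8225/24 → 4735/71496y + 4735/23832
  leading term y: no divisor's leading term divides it; move 4735/71496y to the remainder.
  leading term 1: no divisor's leading term divides it; move 4735/23832 to the remainder.
  remainder 4735/71496y + 4735/23832 ≠ 0; add h_6 = 4735/71496y + 4735/23832 to the basis.

The other S-polynomials (S(f_1,h_4), S(f_2,h_4), S(f_3,h_4), S(f_1,h_5), S(f_2,h_5), S(f_3,h_5), S(h_4,h_5), S(f_1,h_6), S(f_2,h_6), S(f_3,h_6), S(h_4,h_6), S(h_5,h_6)) all reduce to 0 modulo the current basis, so we have a Gröbner basis.
Inter-reduce: drop elements whose leading term is divisible by another's, tail-reduce, and make monic.
Reduced Gröbner basis: {x + 3, y + 3}.

A lex Gröbner basis eliminates variables successively. Here y + 3 depends only on y, with roots {-3}; lifting each root through the earlier basis elements recovers the full solutions.
  y = -3: the earlier basis element becomes x + 3 = 0, giving x = -3 — point (-3, -3).
Substituting each solution back into the original system confirms all equations vanish.

{(-3, -3)}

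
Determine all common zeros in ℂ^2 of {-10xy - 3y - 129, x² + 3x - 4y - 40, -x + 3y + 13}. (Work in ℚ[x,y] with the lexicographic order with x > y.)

Compute a lex Gröbner basis by Buchberger's algorithm.
f_1 = -10xy - 3y - 129, LT = xy.
f_2 = x² + 3x - 4y - 40, LT = x².
f_3 = -x + 3y + 13, LT = x.

S(f_1,f_2): lcm = x²y. S = -27/10xy + 129/10x + 4y² + 40y.
  leading term xy: subtract (27/100)·f_1 from -27/10xy + 129/10x + 4y² + 40y → 129/10x + 4y² + 4081/100y + 3483/100
  leading term x: subtract (-129/10)·f_3 from 129/10x + 4y² + 4081/100y + 3483/100 → 4y² + 7951/100y + 20253/100
  leading term y²: no divisor's leading term divides it; move 4y² to the remainder.
  leading term y: no divisor's leading term divides it; move 7951/100y to the remainder.
  leading term 1: no divisor's leading term divides it; move 20253/100 to the remainder.
  remainder 4y² + 7951/100y + 20253/100 ≠ 0; add h_4 = 4y² + 7951/100y + 20253/100 to the basis.

S(f_1,f_3): lcm = xy. S = 3y² + 133/10y + 129/10.
  leading term y²: subtract (¾)·h_4 from 3y² + 133/10y + 129/10 → -18533/400y - 55599/400
  leading term y: no divisor's leading term divides it; move -18533/400y to the remainder.
  leading term 1: no divisor's leading term divides it; move -55599/400 to the remainder.
  remainder -18533/400y - 55599/400 ≠ 0; add h_5 = -18533/400y - 55599/400 to the basis.

The other S-polynomials (S(f_2,f_3), S(f_1,h_4), S(f_2,h_4), S(f_3,h_4), S(f_1,h_5), S(f_2,h_5), S(f_3,h_5), S(h_4,h_5)) all reduce to 0 modulo the current basis, so we have a Gröbner basis.
Inter-reduce: drop elements whose leading term is divisible by another's, tail-reduce, and make monic.
Reduced Gröbner basis: {x - 4, y + 3}.

Elimination: the polynomial y + 3 lies in the elimination ideal for y, so y ∈ {-3}. For each such y, the remaining basis elements (now univariate) give the rest of the solution.
  y = -3: the earlier basis element becomes x - 4 = 0, giving x = 4 — point (4, -3).
Each listed point satisfies every original equation (direct substitution).

{(4, -3)}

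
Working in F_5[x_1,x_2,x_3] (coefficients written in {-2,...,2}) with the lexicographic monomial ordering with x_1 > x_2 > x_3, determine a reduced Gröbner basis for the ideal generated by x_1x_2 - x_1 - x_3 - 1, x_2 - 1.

f_1 = x_1x_2 - x_1 - x_3 - 1, LT = x_1x_2.
f_2 = x_2 - 1, LT = x_2.

S(f_1,f_2): lcm = x_1x_2. S = -x_3 - 1.
  reduce S modulo (f_1, f_2):
  remainder -x_3 - 1 ≠ 0; add g_3 = -x_3 - 1 to the basis.

The other S-polynomials (S(f_1,g_3), S(f_2,g_3)) all reduce to 0 modulo the current basis, so we have a Gröbner basis.
Inter-reduce: drop elements whose leading term is divisible by another's, tail-reduce, and make monic.

G = {x_2 - 1, x_3 + 1}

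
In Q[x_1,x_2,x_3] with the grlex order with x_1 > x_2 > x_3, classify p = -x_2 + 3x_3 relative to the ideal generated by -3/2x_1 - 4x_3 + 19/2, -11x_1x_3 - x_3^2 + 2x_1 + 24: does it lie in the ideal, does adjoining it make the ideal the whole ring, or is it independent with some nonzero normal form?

First compute the reduced Gröbner basis of I by Buchberger's algorithm.
f_1 = -3/2x_1 - 4x_3 + 19/2, LT = x_1.
f_2 = -11x_1x_3 - x_3^2 + 2x_1 + 24, LT = x_1x_3.

S(f_1,f_2): lcm = x_1x_3. S = 85/33x_3^2 + 2/11x_1 - 19/3x_3 + 24/11.
  reduce S modulo (f_1, f_2):
  remainder 85/33x_3^2 - 75/11x_3 + 10/3 ≠ 0; add h_3 = 85/33x_3^2 - 75/11x_3 + 10/3 to the basis.

The other S-polynomials (S(f_1,h_3), S(f_2,h_3)) all reduce to 0 modulo the current basis, so we have a Gröbner basis.
Inter-reduce: drop elements whose leading term is divisible by another's, tail-reduce, and make monic.
Reduced Gröbner basis: {x_3^2 - 45/17x_3 + 22/17, x_1 + 8/3x_3 - 19/3}.
Label its elements g_1 = x_3^2 - 45/17x_3 + 22/17, g_2 = x_1 + 8/3x_3 - 19/3.

Reduce p = -x_2 + 3x_3 modulo G:
  leading term x_2: no divisor's leading term divides it; move -x_2 to the remainder.
  leading term x_3: no divisor's leading term divides it; move 3x_3 to the remainder.
  normal form = -x_2 + 3x_3.
The normal form is nonzero, so p ∉ I. Since p minus its normal form lies in I, I + (p) = I + (r) where r = -x_2 + 3x_3; decide whether this ideal is the whole ring.
Run Buchberger on G together with r (pairs among the g_i already reduce to 0 since G is a Gröbner basis):
g_1 = x_3^2 - 45/17x_3 + 22/17, LT = x_3^2.
g_2 = x_1 + 8/3x_3 - 19/3, LT = x_1.
r = -x_2 + 3x_3, LT = x_2.

The S-polynomials (S(g_1,g_2), S(g_1,r), S(g_2,r)) all reduce to 0 modulo the current basis, so we have a Gröbner basis.
Inter-reduce: drop elements whose leading term is divisible by another's, tail-reduce, and make monic.
Reduced Gröbner basis: {x_3^2 - 45/17x_3 + 22/17, x_1 + 8/3x_3 - 19/3, x_2 - 3x_3}.
The reduced Gröbner basis of I + (p) is {x_3^2 - 45/17x_3 + 22/17, x_1 + 8/3x_3 - 19/3, x_2 - 3x_3} ≠ {1}, a proper ideal, so the enlarged system stays consistent: p is independent of I, with normal form -x_2 + 3x_3.

-x_2 + 3x_3 is independent of I; its normal form modulo I is -x_2 + 3x_3.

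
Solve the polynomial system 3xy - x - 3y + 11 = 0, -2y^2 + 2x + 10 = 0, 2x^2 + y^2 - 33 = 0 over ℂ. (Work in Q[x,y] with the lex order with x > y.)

Compute a lex Gröbner basis by Buchberger's algorithm.
f_1 = 3xy - x - 3y + 11, LT = xy.
f_2 = 2x - 2y^2 + 10, LT = x.
f_3 = 2x^2 + y^2 - 33, LT = x^2.

S(f_1,f_2): lcm = xy. S = -1/3x + y^3 - 6y + 11/3.
  reduce S modulo (f_1, f_2, f_3):
  remainder y^3 - 1/3y^2 - 6y + 16/3 ≠ 0; add h_4 = y^3 - 1/3y^2 - 6y + 16/3 to the basis.

S(f_1,f_3): lcm = x^2y. S = -1/3x^2 - xy + 11/3x - 1/2y^3 + 33/2y.
  reduce S modulo (f_1, f_2, f_3, h_4):
  remainder 241/54y^2 + 245/18y - 488/27 ≠ 0; add h_5 = 241/54y^2 + 245/18y - 488/27 to the basis.

S(f_2,f_3): lcm = x^2. S = -xy^2 + 5x - 1/2y^2 + 33/2.
  reduce S modulo (f_1, f_2, f_3, h_4, h_5):
  remainder -3375/482y + 3375/482 ≠ 0; add h_6 = -3375/482y + 3375/482 to the basis.

The other S-polynomials (S(f_1,h_4), S(f_2,h_4), S(f_3,h_4), S(f_1,h_5), S(f_2,h_5), S(f_3,h_5), S(h_4,h_5), S(f_1,h_6), S(f_2,h_6), S(f_3,h_6), S(h_4,h_6), S(h_5,h_6)) all reduce to 0 modulo the current basis, so we have a Gröbner basis.
Inter-reduce: drop elements whose leading term is divisible by another's, tail-reduce, and make monic.
Reduced Gröbner basis: {x + 4, y - 1}.

Since the basis is lex-ordered, y - 1 is univariate in y. Its roots are {1}. Back-substituting each root into the other basis elements fixes the other coordinates.
  y = 1: the earlier basis element becomes x + 4 = 0, giving x = -4 — point (-4, 1).

{(-4, 1)}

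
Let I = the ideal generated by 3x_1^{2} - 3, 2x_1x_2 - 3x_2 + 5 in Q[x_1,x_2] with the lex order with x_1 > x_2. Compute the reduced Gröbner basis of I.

f_1 = 3x_1^{2} - 3, LT = x_1^{2}.
f_2 = 2x_1x_2 - 3x_2 + 5, LT = x_1x_2.

S(f_1,f_2): lcm = x_1^{2}x_2. S = \tfrac{3}{2}x_1x_2 - \tfrac{5}{2}x_1 - x_2.
  reduce S modulo (f_1, f_2):
  remainder -\tfrac{5}{2}x_1 + \tfrac{5}{4}x_2 - \tfrac{15}{4} ≠ 0; add g_3 = -\tfrac{5}{2}x_1 + \tfrac{5}{4}x_2 - \tfrac{15}{4} to the basis.

S(f_2,g_3): lcm = x_1x_2. S = \tfrac{1}{2}x_2^{2} - 3x_2 + \tfrac{5}{2}.
  reduce S modulo (f_1, f_2, g_3):
  remainder \tfrac{1}{2}x_2^{2} - 3x_2 + \tfrac{5}{2} ≠ 0; add g_4 = \tfrac{1}{2}x_2^{2} - 3x_2 + \tfrac{5}{2} to the basis.

The other S-polynomials (S(f_1,g_3), S(f_1,g_4), S(f_2,g_4), S(g_3,g_4)) all reduce to 0 modulo the current basis, so we have a Gröbner basis.
Inter-reduce: drop elements whose leading term is divisible by another's, tail-reduce, and make monic.

G = {x_1 - \tfrac{1}{2}x_2 + \tfrac{3}{2}, x_2^{2} - 6x_2 + 5}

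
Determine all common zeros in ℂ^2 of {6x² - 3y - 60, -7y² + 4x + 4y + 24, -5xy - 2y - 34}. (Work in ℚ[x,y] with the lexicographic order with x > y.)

Compute a lex Gröbner basis by Buchberger's algorithm.
f_1 = 6x² - 3y - 60, LT = x².
f_2 = 4x - 7y² + 4y + 24, LT = x.
f_3 = -5xy - 2y - 34, LT = xy.

S(f_1,f_2): lcm = x². S = 7/4xy² - xy - 6x - ½y - 10.
  leading term xy²: subtract (7/16y²)·f_2 from 7/4xy² - xy - 6x - ½y - 10 → -xy - 6x + 49/16y⁴ - 7/4y³ - 21/2y² - ½y - 10
  leading term xy: subtract (-¼y)·f_2 from -xy - 6x + 49/16y⁴ - 7/4y³ - 21/2y² - ½y - 10 → -6x + 49/16y⁴ - 7/2y³ - 19/2y² + 11/2y - 10
  leading term x: subtract (-3/2)·f_2 from -6x + 49/16y⁴ - 7/2y³ - 19/2y² + 11/2y - 10 → 49/16y⁴ - 7/2y³ - 20y² + 23/2y + 26
  leading term y⁴: no divisor's leading term divides it; move 49/16y⁴ to the remainder.
  leading term y³: no divisor's leading term divides it; move -7/2y³ to the remainder.
  leading term y²: no divisor's leading term divides it; move -20y² to the remainder.
  leading term y: no divisor's leading term divides it; move 23/2y to the remainder.
  leading term 1: no divisor's leading term divides it; move 26 to the remainder.
  remainder 49/16y⁴ - 7/2y³ - 20y² + 23/2y + 26 ≠ 0; add h_4 = 49/16y⁴ - 7/2y³ - 20y² + 23/2y + 26 to the basis.

S(f_1,f_3): lcm = x²y. S = -⅖xy - 34/5x - ½y² - 10y.
  leading term xy: subtract (-1/10y)·f_2 from -⅖xy - 34/5x - ½y² - 10y → -34/5x - 7/10y³ - 1/10y² - 38/5y
  leading term x: subtract (-17/10)·f_2 from -34/5x - 7/10y³ - 1/10y² - 38/5y → -7/10y³ - 12y² - ⅘y + 204/5
  leading term y³: no divisor's leading term divides it; move -7/10y³ to the remainder.
  leading term y²: no divisor's leading term divides it; move -12y² to the remainder.
  leading term y: no divisor's leading term divides it; move -⅘y to the remainder.
  leading term 1: no divisor's leading term divides it; move 204/5 to the remainder.
  remainder -7/10y³ - 12y² - ⅘y + 204/5 ≠ 0; add h_5 = -7/10y³ - 12y² - ⅘y + 204/5 to the basis.

S(f_2,f_3): lcm = xy. S = -7/4y³ + y² + 28/5y - 34/5.
  leading term y³: subtract (5/2)·h_5 from -7/4y³ + y² + 28/5y - 34/5 → 31y² + 38/5y - 544/5
  leading term y²: no divisor's leading term divides it; move 31y² to the remainder.
  leading term y: no divisor's leading term divides it; move 38/5y to the remainder.
  leading term 1: no divisor's leading term divides it; move -544/5 to the remainder.
  remainder 31y² + 38/5y - 544/5 ≠ 0; add h_6 = 31y² + 38/5y - 544/5 to the basis.

S(f_3,h_4): lcm = xy⁴. S = 8/7xy³ + 320/49xy² - 184/49xy - 416/49x + ⅖y⁴ + 34/5y³.
  leading term xy³: subtract (2/7y³)·f_2 from 8/7xy³ + 320/49xy² - 184/49xy - 416/49x + ⅖y⁴ + 34/5y³ → 320/49xy² - 184/49xy - 416/49x + 2y⁵ - 26/35y⁴ - 2/35y³
  leading term xy²: subtract (80/49y²)·f_2 from 320/49xy² - 184/49xy - 416/49x + 2y⁵ - 26/35y⁴ - 2/35y³ → -184/49xy - 416/49x + 2y⁵ + 374/35y⁴ - 1614/245y³ - 1920/49y²
  leading term xy: subtract (-46/49y)·f_2 from -184/49xy - 416/49x + 2y⁵ + 374/35y⁴ - 1614/245y³ - 1920/49y² → -416/49x + 2y⁵ + 374/35y⁴ - 3224/245y³ - 248/7y² + 1104/49y
  leading term x: subtract (-104/49)·f_2 from -416/49x + 2y⁵ + 374/35y⁴ - 3224/245y³ - 248/7y² + 1104/49y → 2y⁵ + 374/35y⁴ - 3224/245y³ - 352/7y² + 1520/49y + 2496/49
  leading term y⁵: subtract (32/49y)·h_4 from 2y⁵ + 374/35y⁴ - 3224/245y³ - 352/7y² + 1520/49y + 2496/49 → 454/35y⁴ - 24/245y³ - 2832/49y² + 688/49y + 2496/49
  leading term y⁴: subtract (7264/1715)·h_4 from 454/35y⁴ - 24/245y³ - 2832/49y² + 688/49y + 2496/49 → 3608/245y³ + 9232/343y² - 59456/1715y - 101504/1715
  leading term y³: subtract (-7216/343)·h_5 from 3608/245y³ + 9232/343y² - 59456/1715y - 101504/1715 → -77360/343y² - 17664/343y + 274112/343
  leading term y²: subtract (-77360/10633)·h_6 from -77360/343y² - 17664/343y + 274112/343 → 40352/10633y + 80704/10633
  leading term y: no divisor's leading term divides it; move 40352/10633y to the remainder.
  leading term 1: no divisor's leading term divides it; move 80704/10633 to the remainder.
  remainder 40352/10633y + 80704/10633 ≠ 0; add h_7 = 40352/10633y + 80704/10633 to the basis.

The other S-polynomials (S(f_1,h_4), S(f_2,h_4), S(f_1,h_5), S(f_2,h_5), S(f_3,h_5), S(h_4,h_5), S(f_1,h_6), S(f_2,h_6), S(f_3,h_6), S(h_4,h_6), S(h_5,h_6), S(f_1,h_7), S(f_2,h_7), S(f_3,h_7), S(h_4,h_7), S(h_5,h_7), S(h_6,h_7)) all reduce to 0 modulo the current basis, so we have a Gröbner basis.
Inter-reduce: drop elements whose leading term is divisible by another's, tail-reduce, and make monic.
Reduced Gröbner basis: {x - 3, y + 2}.

The lex basis is triangular: the last element involves only y. Solving y + 2 = 0 gives y ∈ {-2}; substituting each value into the earlier elements determines the remaining variables.
  y = -2: the earlier basis element becomes x - 3 = 0, giving x = 3 — point (3, -2).

{(3, -2)}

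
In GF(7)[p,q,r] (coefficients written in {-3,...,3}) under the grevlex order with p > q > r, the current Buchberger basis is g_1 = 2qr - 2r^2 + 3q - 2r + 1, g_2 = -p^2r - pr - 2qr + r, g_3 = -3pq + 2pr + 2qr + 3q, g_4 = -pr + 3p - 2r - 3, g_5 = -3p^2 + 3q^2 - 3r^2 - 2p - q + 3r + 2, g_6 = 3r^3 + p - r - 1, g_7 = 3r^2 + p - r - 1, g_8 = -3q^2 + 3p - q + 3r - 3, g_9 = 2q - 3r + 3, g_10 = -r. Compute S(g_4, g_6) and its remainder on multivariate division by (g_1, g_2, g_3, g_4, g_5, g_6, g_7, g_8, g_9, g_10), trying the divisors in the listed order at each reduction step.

S(g_4, g_6) = -3pr^2 + 2r^3 + 2p^2 - 2pr + 3r^2 - 2p; remainder on division = 0.

lcm(LM(g_4), LM(g_6)) = pr^3.
S = (lcm/LT(g_4))·g_4 − (lcm/LT(g_6))·g_6 = -3pr^2 + 2r^3 + 2p^2 - 2pr + 3r^2 - 2p.
Reduce S modulo (g_1, g_2, g_3, g_4, g_5, g_6, g_7, g_8, g_9, g_10) in that order:
  leading term pr^2: subtract (3r)·g_4 from -3pr^2 + 2r^3 + 2p^2 - 2pr + 3r^2 - 2p → 2r^3 + 2p^2 + 3pr + 2r^2 - 2p + 2r
  leading term r^3: subtract (3)·g_6 from 2r^3 + 2p^2 + 3pr + 2r^2 - 2p + 2r → 2p^2 + 3pr + 2r^2 + 2p - 2r + 3
  leading term p^2: subtract (-3)·g_5 from 2p^2 + 3pr + 2r^2 + 2p - 2r + 3 → 2q^2 + 3pr + 3p - 3q + 2
  leading term q^2: subtract (-3)·g_8 from 2q^2 + 3pr + 3p - 3q + 2 → 3pr - 2p + q + 2r
  leading term pr: subtract (-3)·g_4 from 3pr - 2p + q + 2r → q + 3r - 2
  leading term q: subtract (-3)·g_9 from q + 3r - 2 → r
  leading term r: subtract (-1)·g_10 from r → 0
The remainder is 0, so this S-polynomial contributes no new basis element.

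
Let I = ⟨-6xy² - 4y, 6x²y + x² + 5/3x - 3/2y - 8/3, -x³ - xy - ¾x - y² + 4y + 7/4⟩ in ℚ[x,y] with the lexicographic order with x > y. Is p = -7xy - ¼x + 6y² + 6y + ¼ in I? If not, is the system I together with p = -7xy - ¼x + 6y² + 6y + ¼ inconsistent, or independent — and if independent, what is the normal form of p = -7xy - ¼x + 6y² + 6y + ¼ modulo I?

-7xy - ¼x + 6y² + 6y + ¼ lies in I (it reduces to 0).

First compute the reduced Gröbner basis of I by Buchberger's algorithm.
f_1 = -6xy² - 4y, LT = xy².
f_2 = 6x²y + x² + 5/3x - 3/2y - 8/3, LT = x²y.
f_3 = -x³ - xy - ¾x - y² + 4y + 7/4, LT = x³.

S(f_1,f_2): lcm = x²y². S = -⅙x²y + 7/18xy + ¼y² + 4/9y.
  reduce S modulo (f_1, f_2, f_3):
  remainder 1/36x² + 7/18xy + 5/108x + ¼y² + 29/72y - 2/27 ≠ 0; add h_4 = 1/36x² + 7/18xy + 5/108x + ¼y² + 29/72y - 2/27 to the basis.

S(f_1,f_3): lcm = x³y². S = ⅔x²y - xy³ - ¾xy² - y⁴ + 4y³ + 7/4y².
  reduce S modulo (f_1, f_2, f_3, h_4):
  remainder 14/9xy - y⁴ + 4y³ + 41/12y² + 41/18y ≠ 0; add h_5 = 14/9xy - y⁴ + 4y³ + 41/12y² + 41/18y to the basis.

S(f_2,f_3): lcm = x³y. S = ⅙x³ + 5/18x² - xy² - xy - 4/9x - y³ + 4y² + 7/4y.
  reduce S modulo (f_1, f_2, f_3, h_4, h_5):
  remainder -223/216x - 13/4y⁴ + 12y³ + 199/16y² + 155/24y + 223/216 ≠ 0; add h_6 = -223/216x - 13/4y⁴ + 12y³ + 199/16y² + 155/24y + 223/216 to the basis.

S(f_1,h_4): lcm = x²y². S = -14xy³ - 5/3xy² + ⅔xy - 9y⁴ - 29/2y³ + 8/3y².
  reduce S modulo (f_1, f_2, f_3, h_4, h_5, h_6):
  remainder -60/7y⁴ - 227/14y³ + 295/28y² + 17/126y ≠ 0; add h_7 = -60/7y⁴ - 227/14y³ + 295/28y² + 17/126y to the basis.

S(f_2,h_4): lcm = x²y. S = ⅙x² - 14xy² - 5/3xy + 5/18x - 9y³ - 29/2y² + 29/12y - 4/9.
  reduce S modulo (f_1, f_2, f_3, h_4, h_5, h_6, h_7):
  remainder 123/20y³ - 83/8y² + 303/20y ≠ 0; add h_8 = 123/20y³ - 83/8y² + 303/20y to the basis.

S(f_3,h_4): lcm = x³. S = -14x²y - 5/3x² - 9xy² - 27/2xy + 41/12x + y² - 4y - 7/4.
  reduce S modulo (f_1, f_2, f_3, h_4, h_5, h_6, h_7, h_8):
  remainder 801667/1968y² - 1242185/2952y ≠ 0; add h_9 = 801667/1968y² - 1242185/2952y to the basis.

S(f_1,h_5): lcm = xy². S = 9/14y⁵ - 18/7y⁴ - 123/56y³ - 41/28y² + ⅔y.
  reduce S modulo (f_1, f_2, f_3, h_4, h_5, h_6, h_7, h_8, h_9):
  remainder -2844040001/288600120y ≠ 0; add h_10 = -2844040001/288600120y to the basis.

The other S-polynomials (S(f_2,h_5), S(f_3,h_5), S(h_4,h_5), S(f_1,h_6), S(f_2,h_6), S(f_3,h_6), S(h_4,h_6), S(h_5,h_6), S(f_1,h_7), S(f_2,h_7), S(f_3,h_7), S(h_4,h_7), S(h_5,h_7), S(h_6,h_7), S(f_1,h_8), S(f_2,h_8), S(f_3,h_8), S(h_4,h_8), S(h_5,h_8), S(h_6,h_8), S(h_7,h_8), S(f_1,h_9), S(f_2,h_9), S(f_3,h_9), S(h_4,h_9), S(h_5,h_9), S(h_6,h_9), S(h_7,h_9), S(h_8,h_9), S(f_1,h_10), S(f_2,h_10), S(f_3,h_10), S(h_4,h_10), S(h_5,h_10), S(h_6,h_10), S(h_7,h_10), S(h_8,h_10), S(h_9,h_10)) all reduce to 0 modulo the current basis, so we have a Gröbner basis.
Inter-reduce: drop elements whose leading term is divisible by another's, tail-reduce, and make monic.
Reduced Gröbner basis: {x - 1, y}.
Label its elements g_1 = x - 1, g_2 = y.

Reduce p = -7xy - ¼x + 6y² + 6y + ¼ modulo G:
  leading term xy: subtract (-7y)·g_1 from -7xy - ¼x + 6y² + 6y + ¼ → -¼x + 6y² - y + ¼
  leading term x: subtract (-¼)·g_1 from -¼x + 6y² - y + ¼ → 6y² - y
  leading term y²: subtract (6y)·g_2 from 6y² - y → -y
  leading term y: subtract (-1)·g_2 from -y → 0
  normal form = 0.
Since the normal form is 0, p ∈ I.

The remainder on division by a Gröbner basis is unique — it is the normal form.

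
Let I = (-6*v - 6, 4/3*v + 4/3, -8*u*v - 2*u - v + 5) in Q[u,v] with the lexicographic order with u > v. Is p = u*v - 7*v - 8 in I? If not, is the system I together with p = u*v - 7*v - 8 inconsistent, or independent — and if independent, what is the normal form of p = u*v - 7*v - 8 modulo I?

First compute the reduced Gröbner basis of I by Buchberger's algorithm.
f_1 = -6*v - 6, LT = v.
f_2 = 4/3*v + 4/3, LT = v.
f_3 = -8*u*v - 2*u - v + 5, LT = u*v.

S(f_1,f_3): lcm = u*v. S = 3/4*u - 1/8*v + 5/8.
  leading term u: no divisor's leading term divides it; move 3/4*u to the remainder.
  leading term v: subtract (1/48)·f_1 from -1/8*v + 5/8 → 3/4
  leading term 1: no divisor's leading term divides it; move 3/4 to the remainder.
  remainder 3/4*u + 3/4 ≠ 0; add h_4 = 3/4*u + 3/4 to the basis.

The other S-polynomials (S(f_1,f_2), S(f_2,f_3), S(f_1,h_4), S(f_2,h_4), S(f_3,h_4)) all reduce to 0 modulo the current basis, so we have a Gröbner basis.
Inter-reduce: drop elements whose leading term is divisible by another's, tail-reduce, and make monic.
Reduced Gröbner basis: {u + 1, v + 1}.
Label its elements g_1 = u + 1, g_2 = v + 1.

Reduce p = u*v - 7*v - 8 modulo G:
  leading term u*v: subtract (v)·g_1 from u*v - 7*v - 8 → -8*v - 8
  leading term v: subtract (-8)·g_2 from -8*v - 8 → 0
  normal form = 0.
Since the normal form is 0, p ∈ I.

u*v - 7*v - 8 lies in I (it reduces to 0).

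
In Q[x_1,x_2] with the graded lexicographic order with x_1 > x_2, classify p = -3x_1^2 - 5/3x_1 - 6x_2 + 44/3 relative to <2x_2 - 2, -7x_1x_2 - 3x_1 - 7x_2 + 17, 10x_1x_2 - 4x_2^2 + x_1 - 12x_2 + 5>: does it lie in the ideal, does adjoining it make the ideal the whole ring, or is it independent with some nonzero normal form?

Adjoining -3x_1^2 - 5/3x_1 - 6x_2 + 44/3 makes the ideal the whole ring: the system is inconsistent.

First compute the reduced Gröbner basis of I by Buchberger's algorithm.
f_1 = 2x_2 - 2, LT = x_2.
f_2 = -7x_1x_2 - 3x_1 - 7x_2 + 17, LT = x_1x_2.
f_3 = 10x_1x_2 - 4x_2^2 + x_1 - 12x_2 + 5, LT = x_1x_2.

S(f_1,f_2): lcm = x_1x_2. S = -10/7x_1 - x_2 + 17/7.
  reduce S modulo (f_1, f_2, f_3):
  remainder -10/7x_1 + 10/7 ≠ 0; add h_4 = -10/7x_1 + 10/7 to the basis.

The other S-polynomials (S(f_1,f_3), S(f_2,f_3), S(f_1,h_4), S(f_2,h_4), S(f_3,h_4)) all reduce to 0 modulo the current basis, so we have a Gröbner basis.
Inter-reduce: drop elements whose leading term is divisible by another's, tail-reduce, and make monic.
Reduced Gröbner basis: {x_1 - 1, x_2 - 1}.
Label its elements g_1 = x_1 - 1, g_2 = x_2 - 1.

Reduce p = -3x_1^2 - 5/3x_1 - 6x_2 + 44/3 modulo G:
  leading term x_1^2: subtract (-3x_1)·g_1 from -3x_1^2 - 5/3x_1 - 6x_2 + 44/3 → -14/3x_1 - 6x_2 + 44/3
  leading term x_1: subtract (-14/3)·g_1 from -14/3x_1 - 6x_2 + 44/3 → -6x_2 + 10
  leading term x_2: subtract (-6)·g_2 from -6x_2 + 10 → 4
  leading term 1: no divisor's leading term divides it; move 4 to the remainder.
  normal form = 4.
The normal form is nonzero, so p ∉ I. Since p minus its normal form lies in I, I + (p) = I + (r) where r = 4; decide whether this ideal is the whole ring.
Here r = 4 is a nonzero constant, hence a unit: 1 ∈ I + (p), the Gröbner basis of I + (p) is {1}, and the enlarged system has no common solution — adjoining p is inconsistent.

The remainder on division by a Gröbner basis is unique — it is the normal form.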